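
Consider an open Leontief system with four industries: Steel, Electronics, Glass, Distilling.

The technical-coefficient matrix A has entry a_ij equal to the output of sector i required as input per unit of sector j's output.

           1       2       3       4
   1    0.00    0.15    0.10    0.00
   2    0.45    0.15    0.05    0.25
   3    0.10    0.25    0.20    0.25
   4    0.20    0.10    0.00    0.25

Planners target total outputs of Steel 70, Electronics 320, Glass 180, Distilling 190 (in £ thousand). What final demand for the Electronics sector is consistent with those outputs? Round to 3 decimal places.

d_2 = 184.000

I − A =
  [   1.00    -0.15    -0.10     0.00]
  [  -0.45     0.85    -0.05    -0.25]
  [  -0.10    -0.25     0.80    -0.25]
  [  -0.20    -0.10     0.00     0.75]
d = (I − A) x:
  d_1 = (+1.00)·70 + (-0.15)·320 + (-0.10)·180 + (+0.00)·190 = 4.000
  d_2 = (-0.45)·70 + (+0.85)·320 + (-0.05)·180 + (-0.25)·190 = 184.000
  d_3 = (-0.10)·70 + (-0.25)·320 + (+0.80)·180 + (-0.25)·190 = 9.500
  d_4 = (-0.20)·70 + (-0.10)·320 + (+0.00)·180 + (+0.75)·190 = 96.500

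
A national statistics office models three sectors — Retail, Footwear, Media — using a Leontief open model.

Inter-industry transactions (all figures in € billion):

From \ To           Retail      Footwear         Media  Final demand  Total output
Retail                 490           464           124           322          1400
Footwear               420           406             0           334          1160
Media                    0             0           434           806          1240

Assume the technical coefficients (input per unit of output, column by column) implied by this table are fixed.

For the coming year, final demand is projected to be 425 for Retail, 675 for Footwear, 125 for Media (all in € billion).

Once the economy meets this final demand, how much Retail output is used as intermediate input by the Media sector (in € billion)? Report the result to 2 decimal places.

z_13 = 19.23

Technical coefficients a_ij = z_ij / X_j:
  a_11 = 490/1400 = 0.35, a_21 = 420/1400 = 0.30, a_31 = 0/1400 = 0.00
  a_12 = 464/1160 = 0.40, a_22 = 406/1160 = 0.35, a_32 = 0/1160 = 0.00
  a_13 = 124/1240 = 0.10, a_23 = 0/1240 = 0.00, a_33 = 434/1240 = 0.35
I − A =
  [   0.65    -0.40    -0.10]
  [  -0.30     0.65     0.00]
  [   0.00     0.00     0.65]
Cofactors of I−A, C_ij = (−1)^(i+j)·(minor ij) (rows/columns in the sector order above):
  C_11 = (0.65)(0.65) − (0.00)(0.00) = 0.4225
  C_12 = −[(-0.30)(0.65) − (0.00)(0.00)] = 0.1950
  C_13 = (-0.30)(0.00) − (0.65)(0.00) = 0.0000
  C_21 = −[(-0.40)(0.65) − (-0.10)(0.00)] = 0.2600
  C_22 = (0.65)(0.65) − (-0.10)(0.00) = 0.4225
  C_23 = −[(0.65)(0.00) − (-0.40)(0.00)] = 0.0000
  C_31 = (-0.40)(0.00) − (-0.10)(0.65) = 0.0650
  C_32 = −[(0.65)(0.00) − (-0.10)(-0.30)] = 0.0300
  C_33 = (0.65)(0.65) − (-0.40)(-0.30) = 0.3025
det(I−A) = Σ_j (I−A)_1j·C_1j = (0.65)(0.4225) + (-0.40)(0.1950) + (-0.10)(0.0000) = 0.196625
adj(I−A) = Cᵀ =
  [ 0.4225   0.2600   0.0650]
  [ 0.1950   0.4225   0.0300]
  [ 0.0000   0.0000   0.3025]
(I − A)⁻¹ = adj(I−A) / det(I−A) ≈
  [   2.1488     1.3223     0.3306]
  [   0.9917     2.1488     0.1526]
  [   0.0000     0.0000     1.5385]
First solve x = (I − A)⁻¹ d = adj(I−A)·d / det(I−A); in particular x_3 = (0.0000·425 + 0.0000·675 + 0.3025·125) / 0.196625 = 37.8125 / 0.196625 ≈ 192.3077.
Intermediate flow from 1 to 3: z_13 = a_13 · x_3 = 0.10 × 37.8125 / 0.196625 = 3.78125 / 0.196625 ≈ 19.23.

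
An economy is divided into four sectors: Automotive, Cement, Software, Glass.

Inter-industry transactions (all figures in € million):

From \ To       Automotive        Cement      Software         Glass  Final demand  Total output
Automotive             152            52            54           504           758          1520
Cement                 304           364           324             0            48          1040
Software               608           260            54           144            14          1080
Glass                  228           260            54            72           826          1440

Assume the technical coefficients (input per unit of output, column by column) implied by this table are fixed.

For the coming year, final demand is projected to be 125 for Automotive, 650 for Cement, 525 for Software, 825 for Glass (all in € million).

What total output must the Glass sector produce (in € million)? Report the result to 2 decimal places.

Technical coefficients a_ij = z_ij / X_j:
  a_AA = 152/1520 = 0.10, a_CA = 304/1520 = 0.20, a_SA = 608/1520 = 0.40, a_GA = 228/1520 = 0.15
  a_AC = 52/1040 = 0.05, a_CC = 364/1040 = 0.35, a_SC = 260/1040 = 0.25, a_GC = 260/1040 = 0.25
  a_AS = 54/1080 = 0.05, a_CS = 324/1080 = 0.30, a_SS = 54/1080 = 0.05, a_GS = 54/1080 = 0.05
  a_AG = 504/1440 = 0.35, a_CG = 0/1440 = 0.00, a_SG = 144/1440 = 0.10, a_GG = 72/1440 = 0.05
I − A =
  [   0.90    -0.05    -0.05    -0.35]
  [  -0.20     0.65    -0.30     0.00]
  [  -0.40    -0.25     0.95    -0.10]
  [  -0.15    -0.25    -0.05     0.95]
Compute the cofactors C_ij = (−1)^(i+j)·(3×3 minor ij) of I−A; the adjugate is their transpose:
adj(I−A) = Cᵀ =
  [ 0.504625   0.145500   0.082750   0.194625]
  [ 0.298000   0.731125   0.253750   0.136500]
  [ 0.309250   0.277875   0.494625   0.166000]
  [ 0.174375   0.230000   0.105875   0.457250]
det(I−A) = Σ_j (I−A)_1j·C_1j = (0.90)(0.504625) + (-0.05)(0.298000) + (-0.05)(0.309250) + (-0.35)(0.174375) = 0.36276875
(I − A)⁻¹ = adj(I−A) / det(I−A) ≈
  [   1.3910     0.4011     0.2281     0.5365]
  [   0.8215     2.0154     0.6995     0.3763]
  [   0.8525     0.7660     1.3635     0.4576]
  [   0.4807     0.6340     0.2919     1.2604]
x = (I − A)⁻¹ d = adj(I−A)·d / det(I−A), with det(I−A) = 0.36276875:
  x_A = (0.504625·125 + 0.145500·650 + 0.082750·525 + 0.194625·825) / 0.36276875 = 361.6625 / 0.36276875 ≈ 996.95
  x_C = (0.298000·125 + 0.731125·650 + 0.253750·525 + 0.136500·825) / 0.36276875 = 758.3125 / 0.36276875 ≈ 2090.35
  x_S = (0.309250·125 + 0.277875·650 + 0.494625·525 + 0.166000·825) / 0.36276875 = 615.903125 / 0.36276875 ≈ 1697.78
  x_G = (0.174375·125 + 0.230000·650 + 0.105875·525 + 0.457250·825) / 0.36276875 = 604.1125 / 0.36276875 ≈ 1665.28

x_G = 1665.28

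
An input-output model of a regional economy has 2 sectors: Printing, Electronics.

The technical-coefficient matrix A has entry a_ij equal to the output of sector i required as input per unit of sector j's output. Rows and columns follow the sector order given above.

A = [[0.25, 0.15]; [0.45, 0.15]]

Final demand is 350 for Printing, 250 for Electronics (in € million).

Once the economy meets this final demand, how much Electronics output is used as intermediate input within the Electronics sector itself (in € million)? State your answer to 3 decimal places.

I − A =
  [   0.75    -0.15]
  [  -0.45     0.85]
det(I−A) = (0.75)(0.85) − (-0.15)(-0.45) = 0.5700
adj(I−A) = [[0.85, 0.15], [0.45, 0.75]]
(I − A)⁻¹ = adj(I−A) / det(I−A) ≈
  [   1.4912     0.2632]
  [   0.7895     1.3158]
First solve x = (I − A)⁻¹ d = adj(I−A)·d / det(I−A); in particular x_E = (0.45·350 + 0.75·250) / 0.5700 = 345.00 / 0.5700 ≈ 605.26316.
Intermediate flow from E to E: z_EE = a_EE · x_E = 0.15 × 345.00 / 0.5700 = 51.75 / 0.5700 ≈ 90.789.

z_EE = 90.789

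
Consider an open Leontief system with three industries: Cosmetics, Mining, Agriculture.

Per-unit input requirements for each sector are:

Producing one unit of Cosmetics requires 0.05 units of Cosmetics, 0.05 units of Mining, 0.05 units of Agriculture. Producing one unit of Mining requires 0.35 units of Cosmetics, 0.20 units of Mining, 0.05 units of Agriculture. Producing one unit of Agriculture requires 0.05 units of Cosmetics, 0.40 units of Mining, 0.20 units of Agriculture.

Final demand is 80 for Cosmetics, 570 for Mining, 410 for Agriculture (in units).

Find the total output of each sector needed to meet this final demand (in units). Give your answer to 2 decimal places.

I − A =
  [   0.95    -0.35    -0.05]
  [  -0.05     0.80    -0.40]
  [  -0.05    -0.05     0.80]
Cofactors of I−A, C_ij = (−1)^(i+j)·(minor ij) (rows/columns in the sector order above):
  C_11 = (0.80)(0.80) − (-0.40)(-0.05) = 0.6200
  C_12 = −[(-0.05)(0.80) − (-0.40)(-0.05)] = 0.0600
  C_13 = (-0.05)(-0.05) − (0.80)(-0.05) = 0.0425
  C_21 = −[(-0.35)(0.80) − (-0.05)(-0.05)] = 0.2825
  C_22 = (0.95)(0.80) − (-0.05)(-0.05) = 0.7575
  C_23 = −[(0.95)(-0.05) − (-0.35)(-0.05)] = 0.0650
  C_31 = (-0.35)(-0.40) − (-0.05)(0.80) = 0.1800
  C_32 = −[(0.95)(-0.40) − (-0.05)(-0.05)] = 0.3825
  C_33 = (0.95)(0.80) − (-0.35)(-0.05) = 0.7425
det(I−A) = Σ_j (I−A)_1j·C_1j = (0.95)(0.6200) + (-0.35)(0.0600) + (-0.05)(0.0425) = 0.565875
adj(I−A) = Cᵀ =
  [ 0.6200   0.2825   0.1800]
  [ 0.0600   0.7575   0.3825]
  [ 0.0425   0.0650   0.7425]
(I − A)⁻¹ = adj(I−A) / det(I−A) ≈
  [   1.0956     0.4992     0.3181]
  [   0.1060     1.3386     0.6759]
  [   0.0751     0.1149     1.3121]
x = (I − A)⁻¹ d = adj(I−A)·d / det(I−A), with det(I−A) = 0.565875:
  x_1 = (0.6200·80 + 0.2825·570 + 0.1800·410) / 0.565875 = 284.425 / 0.565875 ≈ 502.63
  x_2 = (0.0600·80 + 0.7575·570 + 0.3825·410) / 0.565875 = 593.40 / 0.565875 ≈ 1048.64
  x_3 = (0.0425·80 + 0.0650·570 + 0.7425·410) / 0.565875 = 344.875 / 0.565875 ≈ 609.45

x_1 = 502.63, x_2 = 1048.64, x_3 = 609.45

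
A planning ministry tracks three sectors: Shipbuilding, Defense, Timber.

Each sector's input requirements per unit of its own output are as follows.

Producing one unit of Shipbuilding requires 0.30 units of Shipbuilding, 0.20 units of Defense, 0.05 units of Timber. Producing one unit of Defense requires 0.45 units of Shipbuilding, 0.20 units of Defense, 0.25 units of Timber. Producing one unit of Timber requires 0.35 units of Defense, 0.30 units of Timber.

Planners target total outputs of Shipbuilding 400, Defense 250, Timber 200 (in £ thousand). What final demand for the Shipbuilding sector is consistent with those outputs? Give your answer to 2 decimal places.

I − A =
  [   0.70    -0.45     0.00]
  [  -0.20     0.80    -0.35]
  [  -0.05    -0.25     0.70]
d = (I − A) x:
  d_1 = (+0.70)·400 + (-0.45)·250 + (+0.00)·200 = 167.50
  d_2 = (-0.20)·400 + (+0.80)·250 + (-0.35)·200 = 50.00
  d_3 = (-0.05)·400 + (-0.25)·250 + (+0.70)·200 = 57.50

d_1 = 167.50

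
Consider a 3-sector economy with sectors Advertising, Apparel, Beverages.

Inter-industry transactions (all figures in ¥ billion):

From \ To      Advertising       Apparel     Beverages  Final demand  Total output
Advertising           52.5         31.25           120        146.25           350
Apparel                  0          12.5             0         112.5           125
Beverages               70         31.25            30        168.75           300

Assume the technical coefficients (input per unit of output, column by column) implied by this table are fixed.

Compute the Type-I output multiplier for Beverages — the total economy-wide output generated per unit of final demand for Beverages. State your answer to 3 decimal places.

m_3 = 1.825

Technical coefficients a_ij = z_ij / X_j:
  a_11 = 52.5/350 = 0.15, a_21 = 0/350 = 0.00, a_31 = 70/350 = 0.20
  a_12 = 31.25/125 = 0.25, a_22 = 12.5/125 = 0.10, a_32 = 31.25/125 = 0.25
  a_13 = 120/300 = 0.40, a_23 = 0/300 = 0.00, a_33 = 30/300 = 0.10
I − A =
  [   0.85    -0.25    -0.40]
  [   0.00     0.90     0.00]
  [  -0.20    -0.25     0.90]
Cofactors of I−A, C_ij = (−1)^(i+j)·(minor ij) (rows/columns in the sector order above):
  C_11 = (0.90)(0.90) − (0.00)(-0.25) = 0.8100
  C_12 = −[(0.00)(0.90) − (0.00)(-0.20)] = 0.0000
  C_13 = (0.00)(-0.25) − (0.90)(-0.20) = 0.1800
  C_21 = −[(-0.25)(0.90) − (-0.40)(-0.25)] = 0.3250
  C_22 = (0.85)(0.90) − (-0.40)(-0.20) = 0.6850
  C_23 = −[(0.85)(-0.25) − (-0.25)(-0.20)] = 0.2625
  C_31 = (-0.25)(0.00) − (-0.40)(0.90) = 0.3600
  C_32 = −[(0.85)(0.00) − (-0.40)(0.00)] = 0.0000
  C_33 = (0.85)(0.90) − (-0.25)(0.00) = 0.7650
det(I−A) = Σ_j (I−A)_1j·C_1j = (0.85)(0.8100) + (-0.25)(0.0000) + (-0.40)(0.1800) = 0.6165
adj(I−A) = Cᵀ =
  [ 0.8100   0.3250   0.3600]
  [ 0.0000   0.6850   0.0000]
  [ 0.1800   0.2625   0.7650]
(I − A)⁻¹ = adj(I−A) / det(I−A) ≈
  [   1.3139     0.5272     0.5839]
  [   0.0000     1.1111     0.0000]
  [   0.2920     0.4258     1.2409]
The output multiplier for sector j is the column-j sum of the Leontief inverse (I − A)⁻¹ = adj(I−A) / det(I−A).
Column 3 of adj(I−A): (0.3600, 0.0000, 0.7650); det(I−A) = 0.6165.
m_3 = (0.3600 + 0.0000 + 0.7650) / 0.6165 = 1.125 / 0.6165 ≈ 1.825.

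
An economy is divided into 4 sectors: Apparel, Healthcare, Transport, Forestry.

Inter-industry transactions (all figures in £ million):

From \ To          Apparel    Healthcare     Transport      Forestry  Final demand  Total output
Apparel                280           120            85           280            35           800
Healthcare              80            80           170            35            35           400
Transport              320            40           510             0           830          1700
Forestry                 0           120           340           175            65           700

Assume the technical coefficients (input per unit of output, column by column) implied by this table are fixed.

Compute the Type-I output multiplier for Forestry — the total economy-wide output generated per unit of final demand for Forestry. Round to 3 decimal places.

Technical coefficients a_ij = z_ij / X_j:
  a_11 = 280/800 = 0.35, a_21 = 80/800 = 0.10, a_31 = 320/800 = 0.40, a_41 = 0/800 = 0.00
  a_12 = 120/400 = 0.30, a_22 = 80/400 = 0.20, a_32 = 40/400 = 0.10, a_42 = 120/400 = 0.30
  a_13 = 85/1700 = 0.05, a_23 = 170/1700 = 0.10, a_33 = 510/1700 = 0.30, a_43 = 340/1700 = 0.20
  a_14 = 280/700 = 0.40, a_24 = 35/700 = 0.05, a_34 = 0/700 = 0.00, a_44 = 175/700 = 0.25
I − A =
  [   0.65    -0.30    -0.05    -0.40]
  [  -0.10     0.80    -0.10    -0.05]
  [  -0.40    -0.10     0.70     0.00]
  [   0.00    -0.30    -0.20     0.75]
Compute the cofactors C_ij = (−1)^(i+j)·(3×3 minor ij) of I−A; the adjugate is their transpose:
adj(I−A) = Cᵀ =
  [ 0.40100   0.25325   0.13075   0.23075]
  [ 0.08650   0.29425   0.06700   0.06575]
  [ 0.24150   0.18675   0.34575   0.14125]
  [ 0.09900   0.16750   0.11900   0.30800]
det(I−A) = Σ_j (I−A)_1j·C_1j = (0.65)(0.40100) + (-0.30)(0.08650) + (-0.05)(0.24150) + (-0.40)(0.09900) = 0.183025
(I − A)⁻¹ = adj(I−A) / det(I−A) ≈
  [   2.1910     1.3837     0.7144     1.2608]
  [   0.4726     1.6077     0.3661     0.3592]
  [   1.3195     1.0204     1.8891     0.7718]
  [   0.5409     0.9152     0.6502     1.6828]
The output multiplier for sector j is the column-j sum of the Leontief inverse (I − A)⁻¹ = adj(I−A) / det(I−A).
Column 4 of adj(I−A): (0.23075, 0.06575, 0.14125, 0.30800); det(I−A) = 0.183025.
m_4 = (0.23075 + 0.06575 + 0.14125 + 0.30800) / 0.183025 = 0.74575 / 0.183025 ≈ 4.075.

m_4 = 4.075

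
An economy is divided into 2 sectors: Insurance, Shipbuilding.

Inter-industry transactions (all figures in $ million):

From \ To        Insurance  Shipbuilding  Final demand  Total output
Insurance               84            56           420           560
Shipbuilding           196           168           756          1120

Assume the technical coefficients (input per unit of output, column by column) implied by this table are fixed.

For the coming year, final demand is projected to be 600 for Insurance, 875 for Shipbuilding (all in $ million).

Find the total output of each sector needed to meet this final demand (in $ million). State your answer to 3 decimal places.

x_1 = 785.461, x_2 = 1352.837

Technical coefficients a_ij = z_ij / X_j:
  a_11 = 84/560 = 0.15, a_21 = 196/560 = 0.35
  a_12 = 56/1120 = 0.05, a_22 = 168/1120 = 0.15
I − A =
  [   0.85    -0.05]
  [  -0.35     0.85]
det(I−A) = (0.85)(0.85) − (-0.05)(-0.35) = 0.7050
adj(I−A) = [[0.85, 0.05], [0.35, 0.85]]
(I − A)⁻¹ = adj(I−A) / det(I−A) ≈
  [   1.2057     0.0709]
  [   0.4965     1.2057]
x = (I − A)⁻¹ d = adj(I−A)·d / det(I−A), with det(I−A) = 0.7050:
  x_1 = (0.85·600 + 0.05·875) / 0.7050 = 553.75 / 0.7050 ≈ 785.461
  x_2 = (0.35·600 + 0.85·875) / 0.7050 = 953.75 / 0.7050 ≈ 1352.837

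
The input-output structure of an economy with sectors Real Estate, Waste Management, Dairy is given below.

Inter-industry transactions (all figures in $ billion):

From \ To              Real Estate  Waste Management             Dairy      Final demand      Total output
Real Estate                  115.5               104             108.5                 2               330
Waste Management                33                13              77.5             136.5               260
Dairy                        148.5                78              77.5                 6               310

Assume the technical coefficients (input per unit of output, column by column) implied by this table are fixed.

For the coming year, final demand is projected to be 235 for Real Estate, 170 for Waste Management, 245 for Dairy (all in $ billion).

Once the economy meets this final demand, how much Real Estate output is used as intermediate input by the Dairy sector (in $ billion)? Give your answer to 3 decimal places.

Technical coefficients a_ij = z_ij / X_j:
  a_11 = 115.5/330 = 0.35, a_21 = 33/330 = 0.10, a_31 = 148.5/330 = 0.45
  a_12 = 104/260 = 0.40, a_22 = 13/260 = 0.05, a_32 = 78/260 = 0.30
  a_13 = 108.5/310 = 0.35, a_23 = 77.5/310 = 0.25, a_33 = 77.5/310 = 0.25
I − A =
  [   0.65    -0.40    -0.35]
  [  -0.10     0.95    -0.25]
  [  -0.45    -0.30     0.75]
Cofactors of I−A, C_ij = (−1)^(i+j)·(minor ij) (rows/columns in the sector order above):
  C_11 = (0.95)(0.75) − (-0.25)(-0.30) = 0.6375
  C_12 = −[(-0.10)(0.75) − (-0.25)(-0.45)] = 0.1875
  C_13 = (-0.10)(-0.30) − (0.95)(-0.45) = 0.4575
  C_21 = −[(-0.40)(0.75) − (-0.35)(-0.30)] = 0.4050
  C_22 = (0.65)(0.75) − (-0.35)(-0.45) = 0.3300
  C_23 = −[(0.65)(-0.30) − (-0.40)(-0.45)] = 0.3750
  C_31 = (-0.40)(-0.25) − (-0.35)(0.95) = 0.4325
  C_32 = −[(0.65)(-0.25) − (-0.35)(-0.10)] = 0.1975
  C_33 = (0.65)(0.95) − (-0.40)(-0.10) = 0.5775
det(I−A) = Σ_j (I−A)_1j·C_1j = (0.65)(0.6375) + (-0.40)(0.1875) + (-0.35)(0.4575) = 0.17925
adj(I−A) = Cᵀ =
  [ 0.6375   0.4050   0.4325]
  [ 0.1875   0.3300   0.1975]
  [ 0.4575   0.3750   0.5775]
(I − A)⁻¹ = adj(I−A) / det(I−A) ≈
  [   3.5565     2.2594     2.4128]
  [   1.0460     1.8410     1.1018]
  [   2.5523     2.0921     3.2218]
First solve x = (I − A)⁻¹ d = adj(I−A)·d / det(I−A); in particular x_3 = (0.4575·235 + 0.3750·170 + 0.5775·245) / 0.17925 = 312.75 / 0.17925 ≈ 1744.76987.
Intermediate flow from 1 to 3: z_13 = a_13 · x_3 = 0.35 × 312.75 / 0.17925 = 109.4625 / 0.17925 ≈ 610.669.

z_13 = 610.669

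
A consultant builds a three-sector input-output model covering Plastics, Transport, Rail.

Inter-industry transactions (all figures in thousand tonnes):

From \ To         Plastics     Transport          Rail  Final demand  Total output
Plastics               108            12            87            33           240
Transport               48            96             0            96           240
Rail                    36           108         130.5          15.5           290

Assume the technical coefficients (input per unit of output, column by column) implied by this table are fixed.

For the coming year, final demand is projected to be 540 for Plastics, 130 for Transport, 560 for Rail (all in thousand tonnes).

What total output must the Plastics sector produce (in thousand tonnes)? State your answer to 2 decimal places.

Technical coefficients a_ij = z_ij / X_j:
  a_PP = 108/240 = 0.45, a_TP = 48/240 = 0.20, a_RP = 36/240 = 0.15
  a_PT = 12/240 = 0.05, a_TT = 96/240 = 0.40, a_RT = 108/240 = 0.45
  a_PR = 87/290 = 0.30, a_TR = 0/290 = 0.00, a_RR = 130.5/290 = 0.45
I − A =
  [   0.55    -0.05    -0.30]
  [  -0.20     0.60     0.00]
  [  -0.15    -0.45     0.55]
Cofactors of I−A, C_ij = (−1)^(i+j)·(minor ij) (rows/columns in the sector order above):
  C_11 = (0.60)(0.55) − (0.00)(-0.45) = 0.3300
  C_12 = −[(-0.20)(0.55) − (0.00)(-0.15)] = 0.1100
  C_13 = (-0.20)(-0.45) − (0.60)(-0.15) = 0.1800
  C_21 = −[(-0.05)(0.55) − (-0.30)(-0.45)] = 0.1625
  C_22 = (0.55)(0.55) − (-0.30)(-0.15) = 0.2575
  C_23 = −[(0.55)(-0.45) − (-0.05)(-0.15)] = 0.2550
  C_31 = (-0.05)(0.00) − (-0.30)(0.60) = 0.1800
  C_32 = −[(0.55)(0.00) − (-0.30)(-0.20)] = 0.0600
  C_33 = (0.55)(0.60) − (-0.05)(-0.20) = 0.3200
det(I−A) = Σ_j (I−A)_1j·C_1j = (0.55)(0.3300) + (-0.05)(0.1100) + (-0.30)(0.1800) = 0.1220
adj(I−A) = Cᵀ =
  [ 0.3300   0.1625   0.1800]
  [ 0.1100   0.2575   0.0600]
  [ 0.1800   0.2550   0.3200]
(I − A)⁻¹ = adj(I−A) / det(I−A) ≈
  [   2.7049     1.3320     1.4754]
  [   0.9016     2.1107     0.4918]
  [   1.4754     2.0902     2.6230]
x = (I − A)⁻¹ d = adj(I−A)·d / det(I−A), with det(I−A) = 0.1220:
  x_P = (0.3300·540 + 0.1625·130 + 0.1800·560) / 0.1220 = 300.125 / 0.1220 ≈ 2460.04
  x_T = (0.1100·540 + 0.2575·130 + 0.0600·560) / 0.1220 = 126.475 / 0.1220 ≈ 1036.68
  x_R = (0.1800·540 + 0.2550·130 + 0.3200·560) / 0.1220 = 309.55 / 0.1220 ≈ 2537.30

x_P = 2460.04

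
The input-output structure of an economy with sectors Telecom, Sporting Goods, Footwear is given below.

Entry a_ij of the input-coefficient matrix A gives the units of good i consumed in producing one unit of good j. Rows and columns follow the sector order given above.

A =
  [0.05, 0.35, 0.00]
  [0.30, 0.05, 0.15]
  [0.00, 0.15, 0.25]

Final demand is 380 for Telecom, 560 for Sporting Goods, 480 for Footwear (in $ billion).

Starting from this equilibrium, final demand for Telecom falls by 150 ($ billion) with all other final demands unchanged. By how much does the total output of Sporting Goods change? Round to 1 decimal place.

I − A =
  [   0.95    -0.35     0.00]
  [  -0.30     0.95    -0.15]
  [   0.00    -0.15     0.75]
Cofactors of I−A, C_ij = (−1)^(i+j)·(minor ij) (rows/columns in the sector order above):
  C_11 = (0.95)(0.75) − (-0.15)(-0.15) = 0.6900
  C_12 = −[(-0.30)(0.75) − (-0.15)(0.00)] = 0.2250
  C_13 = (-0.30)(-0.15) − (0.95)(0.00) = 0.0450
  C_21 = −[(-0.35)(0.75) − (0.00)(-0.15)] = 0.2625
  C_22 = (0.95)(0.75) − (0.00)(0.00) = 0.7125
  C_23 = −[(0.95)(-0.15) − (-0.35)(0.00)] = 0.1425
  C_31 = (-0.35)(-0.15) − (0.00)(0.95) = 0.0525
  C_32 = −[(0.95)(-0.15) − (0.00)(-0.30)] = 0.1425
  C_33 = (0.95)(0.95) − (-0.35)(-0.30) = 0.7975
det(I−A) = Σ_j (I−A)_1j·C_1j = (0.95)(0.6900) + (-0.35)(0.2250) + (0.00)(0.0450) = 0.57675
adj(I−A) = Cᵀ =
  [ 0.6900   0.2625   0.0525]
  [ 0.2250   0.7125   0.1425]
  [ 0.0450   0.1425   0.7975]
(I − A)⁻¹ = adj(I−A) / det(I−A) ≈
  [   1.1964     0.4551     0.0910]
  [   0.3901     1.2354     0.2471]
  [   0.0780     0.2471     1.3827]
Δx = (I − A)⁻¹ Δd with Δd having -150 in the Telecom component and 0 elsewhere.
So Δx_S = L_ST · (-150), where L_ST = adj(I−A)_ST / det(I−A) = 0.2250 / 0.57675.
Δx_S = 0.2250 × (-150) / 0.57675 = -33.75 / 0.57675 ≈ -58.5.

Δx_S = -58.5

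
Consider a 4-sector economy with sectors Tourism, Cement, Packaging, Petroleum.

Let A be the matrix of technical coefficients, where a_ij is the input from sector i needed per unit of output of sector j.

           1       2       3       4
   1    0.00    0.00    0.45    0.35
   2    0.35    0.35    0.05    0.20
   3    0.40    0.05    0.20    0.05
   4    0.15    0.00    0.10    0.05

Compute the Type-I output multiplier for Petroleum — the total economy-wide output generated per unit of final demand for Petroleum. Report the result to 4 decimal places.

m_4 = 2.9541

I − A =
  [   1.00     0.00    -0.45    -0.35]
  [  -0.35     0.65    -0.05    -0.20]
  [  -0.40    -0.05     0.80    -0.05]
  [  -0.15     0.00    -0.10     0.95]
Compute the cofactors C_ij = (−1)^(i+j)·(3×3 minor ij) of I−A; the adjugate is their transpose:
adj(I−A) = Cᵀ =
  [ 0.487375   0.023125   0.300625   0.200250]
  [ 0.315625   0.524625   0.240250   0.239375]
  [ 0.270000   0.044875   0.583375   0.139625]
  [ 0.105375   0.008375   0.108875   0.392625]
det(I−A) = Σ_j (I−A)_1j·C_1j = (1.00)(0.487375) + (0.00)(0.315625) + (-0.45)(0.270000) + (-0.35)(0.105375) = 0.32899375
(I − A)⁻¹ = adj(I−A) / det(I−A) ≈
  [   1.48141     0.07029     0.91377     0.60867]
  [   0.95936     1.59464     0.73026     0.72760]
  [   0.82068     0.13640     1.77321     0.42440]
  [   0.32029     0.02546     0.33093     1.19341]
The output multiplier for sector j is the column-j sum of the Leontief inverse (I − A)⁻¹ = adj(I−A) / det(I−A).
Column 4 of adj(I−A): (0.200250, 0.239375, 0.139625, 0.392625); det(I−A) = 0.32899375.
m_4 = (0.200250 + 0.239375 + 0.139625 + 0.392625) / 0.32899375 = 0.971875 / 0.32899375 ≈ 2.9541.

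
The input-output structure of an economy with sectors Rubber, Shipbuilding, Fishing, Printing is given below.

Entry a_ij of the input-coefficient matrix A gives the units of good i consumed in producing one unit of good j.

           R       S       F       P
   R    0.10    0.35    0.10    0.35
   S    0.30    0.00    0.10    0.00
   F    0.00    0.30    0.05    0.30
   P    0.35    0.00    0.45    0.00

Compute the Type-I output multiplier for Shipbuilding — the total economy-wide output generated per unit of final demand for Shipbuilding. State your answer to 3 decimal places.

m_S = 3.159

I − A =
  [   0.90    -0.35    -0.10    -0.35]
  [  -0.30     1.00    -0.10     0.00]
  [   0.00    -0.30     0.95    -0.30]
  [  -0.35     0.00    -0.45     1.00]
Compute the cofactors C_ij = (−1)^(i+j)·(3×3 minor ij) of I−A; the adjugate is their transpose:
adj(I−A) = Cᵀ =
  [ 0.785000   0.362500   0.292500   0.362500]
  [ 0.255000   0.606625   0.155000   0.135750]
  [ 0.195000   0.270000   0.672500   0.270000]
  [ 0.362500   0.248375   0.405000   0.719250]
det(I−A) = Σ_j (I−A)_1j·C_1j = (0.90)(0.785000) + (-0.35)(0.255000) + (-0.10)(0.195000) + (-0.35)(0.362500) = 0.470875
(I − A)⁻¹ = adj(I−A) / det(I−A) ≈
  [   1.6671     0.7698     0.6212     0.7698]
  [   0.5415     1.2883     0.3292     0.2883]
  [   0.4141     0.5734     1.4282     0.5734]
  [   0.7698     0.5275     0.8601     1.5275]
The output multiplier for sector j is the column-j sum of the Leontief inverse (I − A)⁻¹ = adj(I−A) / det(I−A).
Column S of adj(I−A): (0.362500, 0.606625, 0.270000, 0.248375); det(I−A) = 0.470875.
m_S = (0.362500 + 0.606625 + 0.270000 + 0.248375) / 0.470875 = 1.4875 / 0.470875 ≈ 3.159.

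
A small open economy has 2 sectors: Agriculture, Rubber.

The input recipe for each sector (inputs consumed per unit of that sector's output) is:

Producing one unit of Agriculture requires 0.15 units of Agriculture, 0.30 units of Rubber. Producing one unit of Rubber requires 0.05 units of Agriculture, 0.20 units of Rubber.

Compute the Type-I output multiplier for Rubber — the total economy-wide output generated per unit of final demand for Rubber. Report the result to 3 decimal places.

m_R = 1.353

I − A =
  [   0.85    -0.05]
  [  -0.30     0.80]
det(I−A) = (0.85)(0.80) − (-0.05)(-0.30) = 0.6650
adj(I−A) = [[0.80, 0.05], [0.30, 0.85]]
(I − A)⁻¹ = adj(I−A) / det(I−A) ≈
  [   1.2030     0.0752]
  [   0.4511     1.2782]
The output multiplier for sector j is the column-j sum of the Leontief inverse (I − A)⁻¹ = adj(I−A) / det(I−A).
Column R of adj(I−A): (0.05, 0.85); det(I−A) = 0.6650.
m_R = (0.05 + 0.85) / 0.6650 = 0.90 / 0.6650 ≈ 1.353.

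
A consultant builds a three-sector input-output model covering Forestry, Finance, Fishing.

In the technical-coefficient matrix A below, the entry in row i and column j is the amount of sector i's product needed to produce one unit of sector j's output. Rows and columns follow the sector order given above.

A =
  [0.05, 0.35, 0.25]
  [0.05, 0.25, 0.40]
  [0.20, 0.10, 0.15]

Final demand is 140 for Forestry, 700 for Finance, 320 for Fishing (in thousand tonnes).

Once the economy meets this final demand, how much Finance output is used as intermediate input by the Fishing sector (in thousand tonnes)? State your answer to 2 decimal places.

z_23 = 295.97

I − A =
  [   0.95    -0.35    -0.25]
  [  -0.05     0.75    -0.40]
  [  -0.20    -0.10     0.85]
Cofactors of I−A, C_ij = (−1)^(i+j)·(minor ij) (rows/columns in the sector order above):
  C_11 = (0.75)(0.85) − (-0.40)(-0.10) = 0.5975
  C_12 = −[(-0.05)(0.85) − (-0.40)(-0.20)] = 0.1225
  C_13 = (-0.05)(-0.10) − (0.75)(-0.20) = 0.1550
  C_21 = −[(-0.35)(0.85) − (-0.25)(-0.10)] = 0.3225
  C_22 = (0.95)(0.85) − (-0.25)(-0.20) = 0.7575
  C_23 = −[(0.95)(-0.10) − (-0.35)(-0.20)] = 0.1650
  C_31 = (-0.35)(-0.40) − (-0.25)(0.75) = 0.3275
  C_32 = −[(0.95)(-0.40) − (-0.25)(-0.05)] = 0.3925
  C_33 = (0.95)(0.75) − (-0.35)(-0.05) = 0.6950
det(I−A) = Σ_j (I−A)_1j·C_1j = (0.95)(0.5975) + (-0.35)(0.1225) + (-0.25)(0.1550) = 0.4860
adj(I−A) = Cᵀ =
  [ 0.5975   0.3225   0.3275]
  [ 0.1225   0.7575   0.3925]
  [ 0.1550   0.1650   0.6950]
(I − A)⁻¹ = adj(I−A) / det(I−A) ≈
  [   1.2294     0.6636     0.6739]
  [   0.2521     1.5586     0.8076]
  [   0.3189     0.3395     1.4300]
First solve x = (I − A)⁻¹ d = adj(I−A)·d / det(I−A); in particular x_3 = (0.1550·140 + 0.1650·700 + 0.6950·320) / 0.4860 = 359.60 / 0.4860 ≈ 739.9177.
Intermediate flow from 2 to 3: z_23 = a_23 · x_3 = 0.40 × 359.60 / 0.4860 = 143.84 / 0.4860 ≈ 295.97.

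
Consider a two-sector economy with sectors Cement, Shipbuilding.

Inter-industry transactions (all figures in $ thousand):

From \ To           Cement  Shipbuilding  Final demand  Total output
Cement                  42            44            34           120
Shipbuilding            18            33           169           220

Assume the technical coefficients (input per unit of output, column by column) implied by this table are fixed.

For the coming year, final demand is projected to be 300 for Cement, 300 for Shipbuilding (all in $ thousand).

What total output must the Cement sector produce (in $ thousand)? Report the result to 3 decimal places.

x_1 = 602.871

Technical coefficients a_ij = z_ij / X_j:
  a_11 = 42/120 = 0.35, a_21 = 18/120 = 0.15
  a_12 = 44/220 = 0.20, a_22 = 33/220 = 0.15
I − A =
  [   0.65    -0.20]
  [  -0.15     0.85]
det(I−A) = (0.65)(0.85) − (-0.20)(-0.15) = 0.5225
adj(I−A) = [[0.85, 0.20], [0.15, 0.65]]
(I − A)⁻¹ = adj(I−A) / det(I−A) ≈
  [   1.6268     0.3828]
  [   0.2871     1.2440]
x = (I − A)⁻¹ d = adj(I−A)·d / det(I−A), with det(I−A) = 0.5225:
  x_1 = (0.85·300 + 0.20·300) / 0.5225 = 315.00 / 0.5225 ≈ 602.871
  x_2 = (0.15·300 + 0.65·300) / 0.5225 = 240.00 / 0.5225 ≈ 459.330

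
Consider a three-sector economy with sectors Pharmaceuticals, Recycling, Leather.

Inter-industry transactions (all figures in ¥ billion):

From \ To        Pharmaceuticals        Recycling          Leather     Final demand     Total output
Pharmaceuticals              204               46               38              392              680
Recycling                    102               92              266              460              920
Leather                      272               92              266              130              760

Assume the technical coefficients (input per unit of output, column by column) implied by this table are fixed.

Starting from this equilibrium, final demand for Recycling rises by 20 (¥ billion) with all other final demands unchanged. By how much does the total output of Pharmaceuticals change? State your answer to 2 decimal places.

Technical coefficients a_ij = z_ij / X_j:
  a_PP = 204/680 = 0.30, a_RP = 102/680 = 0.15, a_LP = 272/680 = 0.40
  a_PR = 46/920 = 0.05, a_RR = 92/920 = 0.10, a_LR = 92/920 = 0.10
  a_PL = 38/760 = 0.05, a_RL = 266/760 = 0.35, a_LL = 266/760 = 0.35
I − A =
  [   0.70    -0.05    -0.05]
  [  -0.15     0.90    -0.35]
  [  -0.40    -0.10     0.65]
Cofactors of I−A, C_ij = (−1)^(i+j)·(minor ij) (rows/columns in the sector order above):
  C_11 = (0.90)(0.65) − (-0.35)(-0.10) = 0.5500
  C_12 = −[(-0.15)(0.65) − (-0.35)(-0.40)] = 0.2375
  C_13 = (-0.15)(-0.10) − (0.90)(-0.40) = 0.3750
  C_21 = −[(-0.05)(0.65) − (-0.05)(-0.10)] = 0.0375
  C_22 = (0.70)(0.65) − (-0.05)(-0.40) = 0.4350
  C_23 = −[(0.70)(-0.10) − (-0.05)(-0.40)] = 0.0900
  C_31 = (-0.05)(-0.35) − (-0.05)(0.90) = 0.0625
  C_32 = −[(0.70)(-0.35) − (-0.05)(-0.15)] = 0.2525
  C_33 = (0.70)(0.90) − (-0.05)(-0.15) = 0.6225
det(I−A) = Σ_j (I−A)_1j·C_1j = (0.70)(0.5500) + (-0.05)(0.2375) + (-0.05)(0.3750) = 0.354375
adj(I−A) = Cᵀ =
  [ 0.5500   0.0375   0.0625]
  [ 0.2375   0.4350   0.2525]
  [ 0.3750   0.0900   0.6225]
(I − A)⁻¹ = adj(I−A) / det(I−A) ≈
  [   1.5520     0.1058     0.1764]
  [   0.6702     1.2275     0.7125]
  [   1.0582     0.2540     1.7566]
Δx = (I − A)⁻¹ Δd with Δd having +20 in the Recycling component and 0 elsewhere.
So Δx_P = L_PR · (+20), where L_PR = adj(I−A)_PR / det(I−A) = 0.0375 / 0.354375.
Δx_P = 0.0375 × (+20) / 0.354375 = 0.75 / 0.354375 ≈ 2.12.

Δx_P = 2.12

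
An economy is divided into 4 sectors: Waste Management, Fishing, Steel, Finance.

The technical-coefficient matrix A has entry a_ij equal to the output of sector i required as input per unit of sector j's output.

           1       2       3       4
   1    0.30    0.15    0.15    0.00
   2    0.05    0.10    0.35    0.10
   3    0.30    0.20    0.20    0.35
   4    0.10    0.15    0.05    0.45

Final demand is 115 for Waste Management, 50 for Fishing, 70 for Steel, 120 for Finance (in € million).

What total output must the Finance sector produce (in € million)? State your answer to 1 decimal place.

I − A =
  [   0.70    -0.15    -0.15     0.00]
  [  -0.05     0.90    -0.35    -0.10]
  [  -0.30    -0.20     0.80    -0.35]
  [  -0.10    -0.15    -0.05     0.55]
Compute the cofactors C_ij = (−1)^(i+j)·(3×3 minor ij) of I−A; the adjugate is their transpose:
adj(I−A) = Cᵀ =
  [ 0.310375   0.087750   0.101625   0.080625]
  [ 0.100625   0.265750   0.143875   0.139875]
  [ 0.185625   0.143750   0.330375   0.236375]
  [ 0.100750   0.101500   0.087750   0.391250]
det(I−A) = Σ_j (I−A)_1j·C_1j = (0.70)(0.310375) + (-0.15)(0.100625) + (-0.15)(0.185625) + (0.00)(0.100750) = 0.174325
(I − A)⁻¹ = adj(I−A) / det(I−A) ≈
  [   1.7804     0.5034     0.5830     0.4625]
  [   0.5772     1.5245     0.8253     0.8024]
  [   1.0648     0.8246     1.8952     1.3559]
  [   0.5779     0.5822     0.5034     2.2444]
x = (I − A)⁻¹ d = adj(I−A)·d / det(I−A), with det(I−A) = 0.174325:
  x_1 = (0.310375·115 + 0.087750·50 + 0.101625·70 + 0.080625·120) / 0.174325 = 56.869375 / 0.174325 ≈ 326.2
  x_2 = (0.100625·115 + 0.265750·50 + 0.143875·70 + 0.139875·120) / 0.174325 = 51.715625 / 0.174325 ≈ 296.7
  x_3 = (0.185625·115 + 0.143750·50 + 0.330375·70 + 0.236375·120) / 0.174325 = 80.025625 / 0.174325 ≈ 459.1
  x_4 = (0.100750·115 + 0.101500·50 + 0.087750·70 + 0.391250·120) / 0.174325 = 69.75375 / 0.174325 ≈ 400.1

x_4 = 400.1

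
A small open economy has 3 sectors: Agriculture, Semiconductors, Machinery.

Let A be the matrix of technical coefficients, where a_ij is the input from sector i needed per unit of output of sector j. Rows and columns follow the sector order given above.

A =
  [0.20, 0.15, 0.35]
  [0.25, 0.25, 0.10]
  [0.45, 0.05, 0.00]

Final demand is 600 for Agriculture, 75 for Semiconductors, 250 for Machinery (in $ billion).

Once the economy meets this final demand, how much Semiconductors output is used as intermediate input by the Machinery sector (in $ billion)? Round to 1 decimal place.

z_23 = 83.6

I − A =
  [   0.80    -0.15    -0.35]
  [  -0.25     0.75    -0.10]
  [  -0.45    -0.05     1.00]
Cofactors of I−A, C_ij = (−1)^(i+j)·(minor ij) (rows/columns in the sector order above):
  C_11 = (0.75)(1.00) − (-0.10)(-0.05) = 0.7450
  C_12 = −[(-0.25)(1.00) − (-0.10)(-0.45)] = 0.2950
  C_13 = (-0.25)(-0.05) − (0.75)(-0.45) = 0.3500
  C_21 = −[(-0.15)(1.00) − (-0.35)(-0.05)] = 0.1675
  C_22 = (0.80)(1.00) − (-0.35)(-0.45) = 0.6425
  C_23 = −[(0.80)(-0.05) − (-0.15)(-0.45)] = 0.1075
  C_31 = (-0.15)(-0.10) − (-0.35)(0.75) = 0.2775
  C_32 = −[(0.80)(-0.10) − (-0.35)(-0.25)] = 0.1675
  C_33 = (0.80)(0.75) − (-0.15)(-0.25) = 0.5625
det(I−A) = Σ_j (I−A)_1j·C_1j = (0.80)(0.7450) + (-0.15)(0.2950) + (-0.35)(0.3500) = 0.42925
adj(I−A) = Cᵀ =
  [ 0.7450   0.1675   0.2775]
  [ 0.2950   0.6425   0.1675]
  [ 0.3500   0.1075   0.5625]
(I − A)⁻¹ = adj(I−A) / det(I−A) ≈
  [   1.7356     0.3902     0.6465]
  [   0.6872     1.4968     0.3902]
  [   0.8154     0.2504     1.3104]
First solve x = (I − A)⁻¹ d = adj(I−A)·d / det(I−A); in particular x_3 = (0.3500·600 + 0.1075·75 + 0.5625·250) / 0.42925 = 358.6875 / 0.42925 ≈ 835.614.
Intermediate flow from 2 to 3: z_23 = a_23 · x_3 = 0.10 × 358.6875 / 0.42925 = 35.86875 / 0.42925 ≈ 83.6.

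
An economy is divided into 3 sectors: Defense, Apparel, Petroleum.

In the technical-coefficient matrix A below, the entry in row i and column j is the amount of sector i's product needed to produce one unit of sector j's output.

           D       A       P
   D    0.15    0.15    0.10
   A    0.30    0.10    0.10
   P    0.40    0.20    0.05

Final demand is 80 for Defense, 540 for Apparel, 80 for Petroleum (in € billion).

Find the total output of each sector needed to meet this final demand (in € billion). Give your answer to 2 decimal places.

x_D = 263.25, x_A = 726.41, x_P = 347.98

I − A =
  [   0.85    -0.15    -0.10]
  [  -0.30     0.90    -0.10]
  [  -0.40    -0.20     0.95]
Cofactors of I−A, C_ij = (−1)^(i+j)·(minor ij) (rows/columns in the sector order above):
  C_11 = (0.90)(0.95) − (-0.10)(-0.20) = 0.8350
  C_12 = −[(-0.30)(0.95) − (-0.10)(-0.40)] = 0.3250
  C_13 = (-0.30)(-0.20) − (0.90)(-0.40) = 0.4200
  C_21 = −[(-0.15)(0.95) − (-0.10)(-0.20)] = 0.1625
  C_22 = (0.85)(0.95) − (-0.10)(-0.40) = 0.7675
  C_23 = −[(0.85)(-0.20) − (-0.15)(-0.40)] = 0.2300
  C_31 = (-0.15)(-0.10) − (-0.10)(0.90) = 0.1050
  C_32 = −[(0.85)(-0.10) − (-0.10)(-0.30)] = 0.1150
  C_33 = (0.85)(0.90) − (-0.15)(-0.30) = 0.7200
det(I−A) = Σ_j (I−A)_1j·C_1j = (0.85)(0.8350) + (-0.15)(0.3250) + (-0.10)(0.4200) = 0.6190
adj(I−A) = Cᵀ =
  [ 0.8350   0.1625   0.1050]
  [ 0.3250   0.7675   0.1150]
  [ 0.4200   0.2300   0.7200]
(I − A)⁻¹ = adj(I−A) / det(I−A) ≈
  [   1.3489     0.2625     0.1696]
  [   0.5250     1.2399     0.1858]
  [   0.6785     0.3716     1.1632]
x = (I − A)⁻¹ d = adj(I−A)·d / det(I−A), with det(I−A) = 0.6190:
  x_D = (0.8350·80 + 0.1625·540 + 0.1050·80) / 0.6190 = 162.95 / 0.6190 ≈ 263.25
  x_A = (0.3250·80 + 0.7675·540 + 0.1150·80) / 0.6190 = 449.65 / 0.6190 ≈ 726.41
  x_P = (0.4200·80 + 0.2300·540 + 0.7200·80) / 0.6190 = 215.40 / 0.6190 ≈ 347.98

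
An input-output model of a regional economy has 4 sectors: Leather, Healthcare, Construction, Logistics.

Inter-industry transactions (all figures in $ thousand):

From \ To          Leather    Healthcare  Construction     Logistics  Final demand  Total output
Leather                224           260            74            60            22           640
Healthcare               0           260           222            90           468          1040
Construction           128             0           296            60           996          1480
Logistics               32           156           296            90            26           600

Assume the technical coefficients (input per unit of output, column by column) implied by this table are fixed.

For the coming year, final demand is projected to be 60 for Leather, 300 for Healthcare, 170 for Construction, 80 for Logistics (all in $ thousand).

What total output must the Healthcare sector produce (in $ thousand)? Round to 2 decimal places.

Technical coefficients a_ij = z_ij / X_j:
  a_11 = 224/640 = 0.35, a_21 = 0/640 = 0.00, a_31 = 128/640 = 0.20, a_41 = 32/640 = 0.05
  a_12 = 260/1040 = 0.25, a_22 = 260/1040 = 0.25, a_32 = 0/1040 = 0.00, a_42 = 156/1040 = 0.15
  a_13 = 74/1480 = 0.05, a_23 = 222/1480 = 0.15, a_33 = 296/1480 = 0.20, a_43 = 296/1480 = 0.20
  a_14 = 60/600 = 0.10, a_24 = 90/600 = 0.15, a_34 = 60/600 = 0.10, a_44 = 90/600 = 0.15
I − A =
  [   0.65    -0.25    -0.05    -0.10]
  [   0.00     0.75    -0.15    -0.15]
  [  -0.20     0.00     0.80    -0.10]
  [  -0.05    -0.15    -0.20     0.85]
Compute the cofactors C_ij = (−1)^(i+j)·(3×3 minor ij) of I−A; the adjugate is their transpose:
adj(I−A) = Cᵀ =
  [ 0.474750   0.177750   0.087375   0.097500]
  [ 0.038250   0.412250   0.102000   0.089250]
  [ 0.126750   0.056500   0.394125   0.071250]
  [ 0.064500   0.096500   0.115875   0.375000]
det(I−A) = Σ_j (I−A)_1j·C_1j = (0.65)(0.474750) + (-0.25)(0.038250) + (-0.05)(0.126750) + (-0.10)(0.064500) = 0.2862375
(I − A)⁻¹ = adj(I−A) / det(I−A) ≈
  [   1.6586     0.6210     0.3053     0.3406]
  [   0.1336     1.4402     0.3563     0.3118]
  [   0.4428     0.1974     1.3769     0.2489]
  [   0.2253     0.3371     0.4048     1.3101]
x = (I − A)⁻¹ d = adj(I−A)·d / det(I−A), with det(I−A) = 0.2862375:
  x_1 = (0.474750·60 + 0.177750·300 + 0.087375·170 + 0.097500·80) / 0.2862375 = 104.46375 / 0.2862375 ≈ 364.95
  x_2 = (0.038250·60 + 0.412250·300 + 0.102000·170 + 0.089250·80) / 0.2862375 = 150.45 / 0.2862375 ≈ 525.61
  x_3 = (0.126750·60 + 0.056500·300 + 0.394125·170 + 0.071250·80) / 0.2862375 = 97.25625 / 0.2862375 ≈ 339.77
  x_4 = (0.064500·60 + 0.096500·300 + 0.115875·170 + 0.375000·80) / 0.2862375 = 82.51875 / 0.2862375 ≈ 288.29

x_2 = 525.61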